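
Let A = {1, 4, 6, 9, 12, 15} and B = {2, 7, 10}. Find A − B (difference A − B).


A = {1, 4, 6, 9, 12, 15}
B = {2, 7, 10}
Operation: difference A − B
In A but not B: 1, 4, 6, 9, 12, 15

{1, 4, 6, 9, 12, 15}


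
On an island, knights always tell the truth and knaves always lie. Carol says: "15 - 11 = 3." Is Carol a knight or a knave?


Statement: "15 - 11 = 3."
Actual: 15 - 11 = 4
Claimed: 3
Statement is FALSE → Carol lies → Knave

Knave


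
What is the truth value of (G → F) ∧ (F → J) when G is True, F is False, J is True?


G = True, F = False, J = True
Step 1: G → F is false only when G=True and F=False. Result: False
Step 2: F → J is false only when F=True and J=False. Result: True
Step 3: False ∧ True = False

False


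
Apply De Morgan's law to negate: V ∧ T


De Morgan's law: ¬(P ∧ Q) ≡ ¬P ∨ ¬Q
¬(V ∧ T) = ¬V ∨ ¬T

¬V ∨ ¬T


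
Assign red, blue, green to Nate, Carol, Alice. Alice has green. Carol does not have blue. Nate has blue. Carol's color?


From clues:
  Alice → green
  Nate → blue
By elimination, Carol gets the remaining.

red


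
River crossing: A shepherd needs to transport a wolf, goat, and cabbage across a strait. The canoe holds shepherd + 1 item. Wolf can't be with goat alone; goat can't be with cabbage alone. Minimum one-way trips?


1. shepherd+goat → 2. shepherd ← 3. shepherd+wolf → 4. shepherd+goat ← 5. shepherd+cabbage → 6. shepherd ← 7. shepherd+goat →
Minimum trips = 7

7


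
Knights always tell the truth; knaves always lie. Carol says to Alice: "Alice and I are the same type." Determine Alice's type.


Carol says: "Alice and I are the same type."
Case 1: Carol is a Knight (truth-teller)
  Statement is true → they ARE the same → Alice is also a Knight
Case 2: Carol is a Knave (liar)
  Statement is false → they are NOT the same → Alice is a Knight
In both cases, Alice is a Knight.

Knight


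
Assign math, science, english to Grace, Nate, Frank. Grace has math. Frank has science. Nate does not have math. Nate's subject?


From clues:
  Frank → science
  Grace → math
By elimination, Nate gets the remaining.

english


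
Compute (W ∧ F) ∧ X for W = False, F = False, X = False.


W = False, F = False, X = False
Step 1: W ∧ F = False AND False = False
Step 2: False ∧ X = False AND False = False
AND is true only when ALL operands are true.

False


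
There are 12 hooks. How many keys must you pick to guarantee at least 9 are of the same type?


Pigeonhole: to guarantee k in one of n categories, need (k-1)×n + 1.
k = 9, n = 12
Minimum = (9-1) × 12 + 1 = 8 × 12 + 1

97


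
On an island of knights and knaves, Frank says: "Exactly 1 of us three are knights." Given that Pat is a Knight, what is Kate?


Frank claims exactly 1 knights among Frank, Pat, Kate.
Given: Pat is a Knight.

Case 1: Frank is a Knight (tells truth)
  Then exactly 1 of the three are knights.
  Counting Frank, Pat: 2 knight(s) so far. Need -1 more → impossible.
Case 2: Frank is a Knave (lies)
  Then the count is NOT 1.
  If Kate = Knave, count = 1 = 1 → claim would be true, contradicts lie.
  If Kate = Knight, count = 2 ≠ 1 → lie confirmed ✓

Kate is a Knight.

Knight


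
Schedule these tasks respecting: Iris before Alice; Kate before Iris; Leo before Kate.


Constraints: Iris before Alice; Kate before Iris; Leo before Kate
Method: repeatedly schedule the remaining task that has no remaining task required before it.
  Step 1: remaining {Leo, Iris, Kate, Alice}; every task except Leo still has a predecessor pending → schedule Leo.
  Step 2: remaining {Iris, Kate, Alice}; every task except Kate still has a predecessor pending → schedule Kate.
  Step 3: remaining {Iris, Alice}; every task except Iris still has a predecessor pending → schedule Iris.
  Step 4: only Alice remains → schedule Alice.
Resulting order:

Leo → Kate → Iris → Alice


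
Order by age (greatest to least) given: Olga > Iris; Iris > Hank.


Constraints: Olga > Iris; Iris > Hank
Method: at each step, the next-highest is the one remaining person who never appears on the smaller side of a constraint between remaining people.
  Step 1: remaining {Iris, Hank, Olga}; on the smaller side: {Iris, Hank} → Olga is next (Olga > Iris).
  Step 2: remaining {Iris, Hank}; on the smaller side: {Hank} → Iris is next (Iris > Hank).
  Step 3: only Hank remains → lowest.
Final ranking (highest to lowest):

Olga > Iris > Hank


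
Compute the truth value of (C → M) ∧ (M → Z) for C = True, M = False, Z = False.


C = True, M = False, Z = False
Step 1: C → M is false only when C=True and M=False. Result: False
Step 2: M → Z is false only when M=True and Z=False. Result: True
Step 3: False ∧ True = False

False


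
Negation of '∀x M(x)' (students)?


Original: ∀x M(x)
Rule: ¬∀→∃, ¬∃→∀, negate predicate.
Negation: ∃x ¬M(x)

∃x ¬M(x)


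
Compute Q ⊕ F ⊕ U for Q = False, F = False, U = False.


Q = False, F = False, U = False
Step 1: Q ⊕ F = False XOR False = False
Step 2: False ⊕ U = False XOR False = False
XOR is true when an odd number of operands are true.

False


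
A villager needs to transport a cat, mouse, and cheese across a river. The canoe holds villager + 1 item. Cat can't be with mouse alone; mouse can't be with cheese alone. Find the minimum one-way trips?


1. villager+mouse → 2. villager ← 3. villager+cat → 4. villager+mouse ← 5. villager+cheese → 6. villager ← 7. villager+mouse →
Minimum trips = 7

7


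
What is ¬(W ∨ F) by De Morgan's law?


De Morgan's law: ¬(P ∨ Q) ≡ ¬P ∧ ¬Q
¬(W ∨ F) = ¬W ∧ ¬F

¬W ∧ ¬F


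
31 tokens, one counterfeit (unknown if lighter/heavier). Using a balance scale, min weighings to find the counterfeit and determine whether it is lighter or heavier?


Let n = 31. 62 possibilities (n tokens × lighter/heavier); each weighing has 3 outcomes.
Bound for k weighings: say the first weighing puts j tokens on each pan. If it tips, the 2j weighed tokens remain suspects (each with a known direction) and k-1 weighings give 3^(k-1) outcomes; 3^(k-1) is odd, so 2j ≤ 3^(k-1) - 1. If it balances, the n - 2j unweighed tokens remain with direction unknown: 2(n - 2j) ≤ 3^(k-1) - 1 by the same parity argument. Adding, n ≤ (3^(k-1) - 1) + (3^(k-1) - 1)/2 = (3^k - 3)/2, and the classical three-group strategy achieves this (3 tokens in 2 weighings, 12 in 3, 39 in 4, 120 in 5).
So we need the smallest k with (3^k - 3)/2 ≥ 31.
k = 3: (3^3 - 3)/2 = 12 < 31 ✗
k = 4: (3^4 - 3)/2 = 39 ≥ 31 ✓

4


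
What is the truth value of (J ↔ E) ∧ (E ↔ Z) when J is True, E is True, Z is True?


J = True, E = True, Z = True
Step 1: J ↔ E is true when J and E have the same value. Result: True
Step 2: E ↔ Z is true when E and Z have the same value. Result: True
Step 3: True ∧ True = True

True


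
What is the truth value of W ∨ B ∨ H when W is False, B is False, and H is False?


W = False, B = False, H = False
Step 1: W ∨ B = False OR False = False
Step 2: False ∨ H = False OR False = False
OR is true when at least one operand is true.

False


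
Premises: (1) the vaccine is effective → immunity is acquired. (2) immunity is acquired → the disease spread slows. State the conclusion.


Hypothetical syllogism: P → Q, Q → R ⊢ P → R
Premise 1: the vaccine is effective → immunity is acquired
Premise 2: immunity is acquired → the disease spread slows
Chain the implications: the middle term (immunity is acquired) links the two.
Conclusion: If the vaccine is effective, then the disease spread slows.

If the vaccine is effective, then the disease spread slows.


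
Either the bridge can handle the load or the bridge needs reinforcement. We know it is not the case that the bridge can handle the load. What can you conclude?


Disjunctive syllogism: P ∨ Q, ¬P ⊢ Q
Disjunction: the bridge can handle the load ∨ the bridge needs reinforcement
We know it is not the case that the bridge can handle the load.
By disjunctive syllogism, the other disjunct must be true.

The bridge needs reinforcement


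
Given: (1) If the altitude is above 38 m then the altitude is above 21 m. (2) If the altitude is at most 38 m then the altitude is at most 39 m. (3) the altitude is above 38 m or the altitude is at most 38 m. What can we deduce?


Constructive dilemma: (P → Q) ∧ (R → S), P ∨ R ⊢ Q ∨ S
Premise 1: the altitude is above 38 m → the altitude is above 21 m
Premise 2: the altitude is at most 38 m → the altitude is at most 39 m
Premise 3: the altitude is above 38 m ∨ the altitude is at most 38 m
Case 1: Assuming the altitude is above 38 m, then by Premise 1, the altitude is above 21 m.
Case 2: Assuming the altitude is at most 38 m, then by Premise 2, the altitude is at most 39 m.
Since one of the altitude is above 38 m or the altitude is at most 38 m must hold, we get the altitude is above 21 m or the altitude is at most 39 m.

The altitude is above 21 m or the altitude is at most 39 m.


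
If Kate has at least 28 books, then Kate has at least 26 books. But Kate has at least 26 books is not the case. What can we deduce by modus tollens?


Modus tollens: P → Q, ¬Q ⊢ ¬P
P: Kate has at least 28 books
Q: Kate has at least 26 books
We have P → Q and Q is false.
By modus tollens, P must be false.

It is not the case that Kate has at least 28 books


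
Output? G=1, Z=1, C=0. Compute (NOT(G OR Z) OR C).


G OR Z = 1
NOT(1) = 0
0 OR 0 = 0

0


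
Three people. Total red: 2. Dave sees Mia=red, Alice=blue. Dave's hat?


Total red = 2, seen red = 1
Own red = 2 - 1 = 1
Dave's hat is red.

red


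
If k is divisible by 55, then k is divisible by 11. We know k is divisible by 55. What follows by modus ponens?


Modus ponens: P → Q, P ⊢ Q
P: k is divisible by 55
Q: k is divisible by 11
We have P → Q and P is true.
By modus ponens, Q must be true.

k is divisible by 11


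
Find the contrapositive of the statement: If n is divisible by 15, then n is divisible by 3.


Original: If n is divisible by 15, then n is divisible by 3
Contrapositive: If ¬Q, then ¬P
Negate Q: not (n is divisible by 3)
Negate P: not (n is divisible by 15)

If not (n is divisible by 3), then not (n is divisible by 15).


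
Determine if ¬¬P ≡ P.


Expression 1: ¬¬P
Expression 2: P
Truth table (P | Expr1 Expr2):
  T |   T     T
  F |   F     F
All 2 rows agree, so the expressions are logically equivalent.

Yes


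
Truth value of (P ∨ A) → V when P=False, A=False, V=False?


P = False, A = False, V = False
Expression: (P ∨ A) → V
Step 1: P ∨ A = False OR False = False
Step 2: (False) → V = False → False (false only if antecedent True and consequent False) = True

True


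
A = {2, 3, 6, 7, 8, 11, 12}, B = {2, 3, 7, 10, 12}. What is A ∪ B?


A = {2, 3, 6, 7, 8, 11, 12}
B = {2, 3, 7, 10, 12}
Operation: union
All elements combined: 2, 3, 6, 7, 8, 10, 11, 12

{2, 3, 6, 7, 8, 10, 11, 12}


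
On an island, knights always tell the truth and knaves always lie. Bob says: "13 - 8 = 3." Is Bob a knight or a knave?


Statement: "13 - 8 = 3."
Actual: 13 - 8 = 5
Claimed: 3
Statement is FALSE → Bob lies → Knave

Knave


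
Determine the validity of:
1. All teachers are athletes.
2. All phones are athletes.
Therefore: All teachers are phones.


Premise 1: All teachers are athletes.
Premise 2: All phones are athletes.
Conclusion: All teachers are phones.
Fallacy: undistributed middle. athletes is predicate in both.
Counterexample: teachers and phones could be disjoint subsets of athletes.

Invalid


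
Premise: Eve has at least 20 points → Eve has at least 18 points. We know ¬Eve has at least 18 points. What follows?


Modus tollens: P → Q, ¬Q ⊢ ¬P
P: Eve has at least 20 points
Q: Eve has at least 18 points
We have P → Q and Q is false.
By modus tollens, P must be false.

It is not the case that Eve has at least 20 points


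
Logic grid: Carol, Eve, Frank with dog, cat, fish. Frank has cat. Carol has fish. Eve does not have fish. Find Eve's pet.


From clues:
  Frank → cat
  Carol → fish
By elimination, Eve gets the remaining.

dog


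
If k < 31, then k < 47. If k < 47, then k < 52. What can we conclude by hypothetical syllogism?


Hypothetical syllogism: P → Q, Q → R ⊢ P → R
Premise 1: k < 31 → k < 47
Premise 2: k < 47 → k < 52
Chain the implications: the middle term (k < 47) links the two.
Conclusion: If k < 31, then k < 52.

If k < 31, then k < 52.


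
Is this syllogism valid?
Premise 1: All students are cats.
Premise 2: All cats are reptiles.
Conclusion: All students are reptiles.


Premise 1: All students are cats.
Premise 2: All cats are reptiles.
Conclusion: All students are reptiles.
Barbara syllogism (AAA-1): All A are B, All B are C → All A are C.
Middle term (cats) distributed in premise 2.

Valid


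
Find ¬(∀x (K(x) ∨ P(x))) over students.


Original: ∀x (K(x) ∨ P(x))
Rule: ¬∀→∃, ¬∃→∀, negate predicate.
Negation: ∃x (¬K(x) ∧ ¬P(x))

∃x (¬K(x) ∧ ¬P(x))


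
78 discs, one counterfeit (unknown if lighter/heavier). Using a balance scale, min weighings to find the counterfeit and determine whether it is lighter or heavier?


Let n = 78. 156 possibilities (n discs × lighter/heavier); each weighing has 3 outcomes.
Bound for k weighings: say the first weighing puts j discs on each pan. If it tips, the 2j weighed discs remain suspects (each with a known direction) and k-1 weighings give 3^(k-1) outcomes; 3^(k-1) is odd, so 2j ≤ 3^(k-1) - 1. If it balances, the n - 2j unweighed discs remain with direction unknown: 2(n - 2j) ≤ 3^(k-1) - 1 by the same parity argument. Adding, n ≤ (3^(k-1) - 1) + (3^(k-1) - 1)/2 = (3^k - 3)/2, and the classical three-group strategy achieves this (3 discs in 2 weighings, 12 in 3, 39 in 4, 120 in 5).
So we need the smallest k with (3^k - 3)/2 ≥ 78.
k = 4: (3^4 - 3)/2 = 39 < 78 ✗
k = 5: (3^5 - 3)/2 = 120 ≥ 78 ✓

5


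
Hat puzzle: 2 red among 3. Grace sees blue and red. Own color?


Total red = 2, seen red = 1
Own red = 2 - 1 = 1
Grace's hat is red.

red


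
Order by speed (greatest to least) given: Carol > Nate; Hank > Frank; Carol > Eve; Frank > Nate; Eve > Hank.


Constraints: Carol > Nate; Hank > Frank; Carol > Eve; Frank > Nate; Eve > Hank
Method: at each step, the next-highest is the one remaining person who never appears on the smaller side of a constraint between remaining people.
  Step 1: remaining {Nate, Carol, Hank, Eve, Frank}; on the smaller side: {Nate, Hank, Eve, Frank} → Carol is next (Carol > Nate; Carol > Eve).
  Step 2: remaining {Nate, Hank, Eve, Frank}; on the smaller side: {Nate, Hank, Frank} → Eve is next (Eve > Hank).
  Step 3: remaining {Nate, Hank, Frank}; on the smaller side: {Nate, Frank} → Hank is next (Hank > Frank).
  Step 4: remaining {Nate, Frank}; on the smaller side: {Nate} → Frank is next (Frank > Nate).
  Step 5: only Nate remains → lowest.
Final ranking (highest to lowest):

Carol > Eve > Hank > Frank > Nate


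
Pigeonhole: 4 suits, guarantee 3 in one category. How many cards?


Pigeonhole: to guarantee k in one of n categories, need (k-1)×n + 1.
k = 3, n = 4
Minimum = (3-1) × 4 + 1 = 2 × 4 + 1

9


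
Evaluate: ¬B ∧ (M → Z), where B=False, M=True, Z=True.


B = False, M = True, Z = True
Expression: ¬B ∧ (M → Z)
Step 1: ¬B = NOT False = True
Step 2: M → Z = True → True (false only if M=True, Z=False) = True
Step 3: (True) ∧ (True) = True AND True = True

True


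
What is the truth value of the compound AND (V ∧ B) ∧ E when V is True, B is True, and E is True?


V = True, B = True, E = True
Step 1: V ∧ B = True AND True = True
Step 2: True ∧ E = True AND True = True
AND is true only when ALL operands are true.

True


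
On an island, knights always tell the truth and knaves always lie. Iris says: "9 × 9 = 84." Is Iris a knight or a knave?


Statement: "9 × 9 = 84."
Actual: 9 × 9 = 81
Claimed: 84
Statement is FALSE → Iris lies → Knave

Knave


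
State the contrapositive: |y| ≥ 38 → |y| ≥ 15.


Original: If |y| ≥ 38, then |y| ≥ 15
Contrapositive: If ¬Q, then ¬P
Negate Q: not (|y| ≥ 15)
Negate P: not (|y| ≥ 38)

If not (|y| ≥ 15), then not (|y| ≥ 38).


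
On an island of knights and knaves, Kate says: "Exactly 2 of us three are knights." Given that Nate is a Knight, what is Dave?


Kate claims exactly 2 knights among Kate, Nate, Dave.
Given: Nate is a Knight.

Case 1: Kate is a Knight (tells truth)
  Then exactly 2 of the three are knights.
  Counting Kate, Nate: 2 knight(s) so far. Need 0 more → Dave = Knave.
Case 2: Kate is a Knave (lies)
  Then the count is NOT 2.
  If Dave = Knight, count = 2 = 2 → claim would be true, contradicts lie.
  If Dave = Knave, count = 1 ≠ 2 → lie confirmed ✓

Dave is a Knave.

Knave


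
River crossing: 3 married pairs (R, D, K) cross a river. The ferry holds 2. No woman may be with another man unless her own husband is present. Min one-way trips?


Label couples R, D, K (H = husband, W = wife).
Counting alone: 6 people, the ferry carries 2 and someone must bring it back, so each round trip nets at most +1 on the far side until the last crossing → at least 9 trips. The jealousy constraint makes 9 impossible; the shortest valid schedule has 11:
1. WR+WD →  (far: WR,WD; near: HR,HD,HK,WK)
2. WR ←       (far: WD; near: HR,HD,HK,WR,WK)
3. WR+WK →  (far: WR,WD,WK; near: HR,HD,HK)
4. WR ←       (far: WD,WK; near: HR,HD,HK,WR)
5. HD+HK →  (far: HD,WD,HK,WK; near: HR,WR)
6. HD+WD ←  (far: HK,WK; near: HR,WR,HD,WD)
7. HR+HD →  (far: HR,HD,HK,WK; near: WR,WD)
8. WK ←       (far: HR,HD,HK; near: WR,WD,WK)
9. WR+WD →  (far: HR,WR,HD,WD,HK; near: WK)
10. HK ←      (far: HR,WR,HD,WD; near: HK,WK)
11. HK+WK → (far: all six; near: empty)
In every state each wife is either with her husband or with no other man.
Minimum trips = 11

11


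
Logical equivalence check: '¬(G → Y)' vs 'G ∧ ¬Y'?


Expression 1: ¬(G → Y)
Expression 2: G ∧ ¬Y
Truth table (G Y | Expr1 Expr2):
  T T |   F     F
  T F |   T     T
  F T |   F     F
  F F |   F     F
All 4 rows agree, so the expressions are logically equivalent.

Yes


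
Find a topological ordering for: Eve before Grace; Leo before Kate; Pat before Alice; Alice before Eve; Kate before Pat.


Constraints: Eve before Grace; Leo before Kate; Pat before Alice; Alice before Eve; Kate before Pat
Method: repeatedly schedule the remaining task that has no remaining task required before it.
  Step 1: remaining {Pat, Leo, Alice, Grace, Kate, Eve}; every task except Leo still has a predecessor pending → schedule Leo.
  Step 2: remaining {Pat, Alice, Grace, Kate, Eve}; every task except Kate still has a predecessor pending → schedule Kate.
  Step 3: remaining {Pat, Alice, Grace, Eve}; every task except Pat still has a predecessor pending → schedule Pat.
  Step 4: remaining {Alice, Grace, Eve}; every task except Alice still has a predecessor pending → schedule Alice.
  Step 5: remaining {Grace, Eve}; every task except Eve still has a predecessor pending → schedule Eve.
  Step 6: only Grace remains → schedule Grace.
Resulting order:

Leo → Kate → Pat → Alice → Eve → Grace


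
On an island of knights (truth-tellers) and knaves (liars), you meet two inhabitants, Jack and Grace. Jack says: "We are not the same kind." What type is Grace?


Jack says: "We are not the same kind."
Case 1: Jack is a Knight (truth-teller)
  Statement is true → they ARE different → Grace is a Knave
Case 2: Jack is a Knave (liar)
  Statement is false → they are NOT different → Grace is a Knave
In both cases, Grace is a Knave.

Knave


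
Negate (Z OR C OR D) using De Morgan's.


De Morgan's law: ¬(P ∨ Q ∨ R) ≡ ¬P ∧ ¬Q ∧ ¬R
¬(Z ∨ C ∨ D) = ¬Z ∧ ¬C ∧ ¬D

¬Z ∧ ¬C ∧ ¬D


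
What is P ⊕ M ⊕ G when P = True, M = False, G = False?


P = True, M = False, G = False
Step 1: P ⊕ M = True XOR False = True
Step 2: True ⊕ G = True XOR False = True
XOR is true when an odd number of operands are true.

True


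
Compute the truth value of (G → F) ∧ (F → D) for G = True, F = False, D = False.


G = True, F = False, D = False
Step 1: G → F is false only when G=True and F=False. Result: False
Step 2: F → D is false only when F=True and D=False. Result: True
Step 3: False ∧ True = False

False


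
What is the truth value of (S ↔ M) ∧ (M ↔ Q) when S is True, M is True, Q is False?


S = True, M = True, Q = False
Step 1: S ↔ M is true when S and M have the same value. Result: True
Step 2: M ↔ Q is true when M and Q have the same value. Result: False
Step 3: True ∧ False = False

False


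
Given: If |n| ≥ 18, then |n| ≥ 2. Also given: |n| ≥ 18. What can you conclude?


Modus ponens: P → Q, P ⊢ Q
P: |n| ≥ 18
Q: |n| ≥ 2
We have P → Q and P is true.
By modus ponens, Q must be true.

|n| ≥ 2


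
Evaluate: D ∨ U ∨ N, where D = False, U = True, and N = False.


D = False, U = True, N = False
Step 1: D ∨ U = False OR True = True
Step 2: True ∨ N = True OR False = True
OR is true when at least one operand is true.

True


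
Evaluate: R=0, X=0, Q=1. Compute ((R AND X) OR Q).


R AND X = 0&0 = 0
0 OR 1 = 1

1


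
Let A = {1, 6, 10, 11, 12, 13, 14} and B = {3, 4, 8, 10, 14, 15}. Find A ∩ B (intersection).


A = {1, 6, 10, 11, 12, 13, 14}
B = {3, 4, 8, 10, 14, 15}
Operation: intersection
Elements in both: 10, 14

{10, 14}


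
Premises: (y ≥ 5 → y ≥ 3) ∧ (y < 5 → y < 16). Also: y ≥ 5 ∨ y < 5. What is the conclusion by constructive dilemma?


Constructive dilemma: (P → Q) ∧ (R → S), P ∨ R ⊢ Q ∨ S
Premise 1: y ≥ 5 → y ≥ 3
Premise 2: y < 5 → y < 16
Premise 3: y ≥ 5 ∨ y < 5
Case 1: Assuming y ≥ 5, then by Premise 1, y ≥ 3.
Case 2: Assuming y < 5, then by Premise 2, y < 16.
Since one of y ≥ 5 or y < 5 must hold, we get y ≥ 3 or y < 16.

y ≥ 3 or y < 16.


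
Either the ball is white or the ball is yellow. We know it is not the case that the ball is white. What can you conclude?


Disjunctive syllogism: P ∨ Q, ¬P ⊢ Q
Disjunction: the ball is white ∨ the ball is yellow
We know it is not the case that the ball is white.
By disjunctive syllogism, the other disjunct must be true.

The ball is yellow


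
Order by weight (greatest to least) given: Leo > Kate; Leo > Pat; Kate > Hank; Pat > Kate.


Constraints: Leo > Kate; Leo > Pat; Kate > Hank; Pat > Kate
Method: at each step, the next-highest is the one remaining person who never appears on the smaller side of a constraint between remaining people.
  Step 1: remaining {Pat, Hank, Kate, Leo}; on the smaller side: {Pat, Hank, Kate} → Leo is next (Leo > Kate; Leo > Pat).
  Step 2: remaining {Pat, Hank, Kate}; on the smaller side: {Hank, Kate} → Pat is next (Pat > Kate).
  Step 3: remaining {Hank, Kate}; on the smaller side: {Hank} → Kate is next (Kate > Hank).
  Step 4: only Hank remains → lowest.
Final ranking (highest to lowest):

Leo > Pat > Kate > Hank


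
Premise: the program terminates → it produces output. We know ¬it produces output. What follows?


Modus tollens: P → Q, ¬Q ⊢ ¬P
P: the program terminates
Q: it produces output
We have P → Q and Q is false.
By modus tollens, P must be false.

It is not the case that the program terminates


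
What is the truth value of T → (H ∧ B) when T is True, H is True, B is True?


T = True, H = True, B = True
Step 1: H ∧ B = True AND True = True
Step 2: T → (True): false only when T=True and consequent=False.
Result: True

True


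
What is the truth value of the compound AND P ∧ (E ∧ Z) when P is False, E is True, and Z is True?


P = False, E = True, Z = True
Step 1: E ∧ Z = True AND True = True
Step 2: P ∧ True = False AND True = False
AND is true only when ALL operands are true.

False


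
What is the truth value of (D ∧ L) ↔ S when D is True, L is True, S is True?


D = True, L = True, S = True
Step 1: D ∧ L = True AND True = True
Step 2: (True) ↔ S: true when both sides have same truth value.
Result: True ↔ True = True

True


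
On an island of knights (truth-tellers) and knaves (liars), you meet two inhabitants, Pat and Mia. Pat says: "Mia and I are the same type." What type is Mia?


Pat says: "Mia and I are the same type."
Case 1: Pat is a Knight (truth-teller)
  Statement is true → they ARE the same → Mia is also a Knight
Case 2: Pat is a Knave (liar)
  Statement is false → they are NOT the same → Mia is a Knight
In both cases, Mia is a Knight.

Knight


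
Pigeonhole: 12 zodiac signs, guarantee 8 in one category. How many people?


Pigeonhole: to guarantee k in one of n categories, need (k-1)×n + 1.
k = 8, n = 12
Minimum = (8-1) × 12 + 1 = 7 × 12 + 1

85


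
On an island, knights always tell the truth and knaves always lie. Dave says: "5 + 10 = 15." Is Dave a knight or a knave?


Statement: "5 + 10 = 15."
Actual: 5 + 10 = 15
Claimed: 15
Statement is TRUE → Dave tells the truth → Knight

Knight


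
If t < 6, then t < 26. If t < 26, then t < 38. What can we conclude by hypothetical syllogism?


Hypothetical syllogism: P → Q, Q → R ⊢ P → R
Premise 1: t < 6 → t < 26
Premise 2: t < 26 → t < 38
Chain the implications: the middle term (t < 26) links the two.
Conclusion: If t < 6, then t < 38.

If t < 6, then t < 38.


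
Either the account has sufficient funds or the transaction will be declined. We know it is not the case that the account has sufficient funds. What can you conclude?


Disjunctive syllogism: P ∨ Q, ¬P ⊢ Q
Disjunction: the account has sufficient funds ∨ the transaction will be declined
We know it is not the case that the account has sufficient funds.
By disjunctive syllogism, the other disjunct must be true.

The transaction will be declined


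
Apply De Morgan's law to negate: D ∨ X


De Morgan's law: ¬(P ∨ Q) ≡ ¬P ∧ ¬Q
¬(D ∨ X) = ¬D ∧ ¬X

¬D ∧ ¬X


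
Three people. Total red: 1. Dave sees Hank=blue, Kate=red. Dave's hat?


Total red = 1, seen red = 1
Own red = 1 - 1 = 0
Dave's hat is blue.

blue


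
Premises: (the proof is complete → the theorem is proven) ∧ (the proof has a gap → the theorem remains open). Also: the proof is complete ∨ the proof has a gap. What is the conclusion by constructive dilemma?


Constructive dilemma: (P → Q) ∧ (R → S), P ∨ R ⊢ Q ∨ S
Premise 1: the proof is complete → the theorem is proven
Premise 2: the proof has a gap → the theorem remains open
Premise 3: the proof is complete ∨ the proof has a gap
Case 1: Assuming the proof is complete, then by Premise 1, the theorem is proven.
Case 2: Assuming the proof has a gap, then by Premise 2, the theorem remains open.
Since one of the proof is complete or the proof has a gap must hold, we get the theorem is proven or the theorem remains open.

The theorem is proven or the theorem remains open.


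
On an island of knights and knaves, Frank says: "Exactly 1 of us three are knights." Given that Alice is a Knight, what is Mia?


Frank claims exactly 1 knights among Frank, Alice, Mia.
Given: Alice is a Knight.

Case 1: Frank is a Knight (tells truth)
  Then exactly 1 of the three are knights.
  Counting Frank, Alice: 2 knight(s) so far. Need -1 more → impossible.
Case 2: Frank is a Knave (lies)
  Then the count is NOT 1.
  If Mia = Knave, count = 1 = 1 → claim would be true, contradicts lie.
  If Mia = Knight, count = 2 ≠ 1 → lie confirmed ✓

Mia is a Knight.

Knight


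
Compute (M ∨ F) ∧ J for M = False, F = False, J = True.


M = False, F = False, J = True
Step 1: M ∨ F = False OR False = False
Step 2: False ∧ J = False AND True = False
OR is true when at least one operand is true; AND requires both.

False


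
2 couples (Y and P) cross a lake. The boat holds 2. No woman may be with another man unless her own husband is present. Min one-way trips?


Label couples Y and P.
1. WY+WP → (far: WY,WP; near: HY,HP)
2. WY ←   (far: WP; near: HY,HP,WY)
3. HY+HP → (far: HY,HP,WP; near: WY)
4. HY ←   (far: HP,WP; near: HY,WY)  — HY returns, since WY is alone on near bank
5. HY+WY → (far: all four; near: empty)
Every state respects the constraint.
Minimum trips = 5

5


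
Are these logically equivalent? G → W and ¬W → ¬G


Expression 1: G → W
Expression 2: ¬W → ¬G
Truth table (G W | Expr1 Expr2):
  T T |   T     T
  T F |   F     F
  F T |   T     T
  F F |   T     T
All 4 rows agree, so the expressions are logically equivalent.

Yes


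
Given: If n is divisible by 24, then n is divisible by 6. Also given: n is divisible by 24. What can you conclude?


Modus ponens: P → Q, P ⊢ Q
P: n is divisible by 24
Q: n is divisible by 6
We have P → Q and P is true.
By modus ponens, Q must be true.

n is divisible by 6


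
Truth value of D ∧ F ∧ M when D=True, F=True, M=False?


D = True, F = True, M = False
Expression: D ∧ F ∧ M
Step 1: D ∧ F = True AND True = True
Step 2: (True) ∧ M = True AND False = False

False


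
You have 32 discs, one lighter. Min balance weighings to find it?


Each weighing has 3 outcomes (left heavy / balance / right heavy), so k weighings distinguish at most 3^k cases; splitting into three near-equal groups achieves this.
Need 3^k ≥ 32: 3^3 = 27 < 32 ≤ 3^4 = 81
k = ⌈log₃(32)⌉ = 4

4


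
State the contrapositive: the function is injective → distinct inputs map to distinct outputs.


Original: If the function is injective, then distinct inputs map to distinct outputs
Contrapositive: If ¬Q, then ¬P
Negate Q: not (distinct inputs map to distinct outputs)
Negate P: not (the function is injective)

If not (distinct inputs map to distinct outputs), then not (the function is injective).


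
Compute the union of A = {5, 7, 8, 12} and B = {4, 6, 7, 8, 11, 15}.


A = {5, 7, 8, 12}
B = {4, 6, 7, 8, 11, 15}
Operation: union
All elements combined: 4, 5, 6, 7, 8, 11, 12, 15

{4, 5, 6, 7, 8, 11, 12, 15}


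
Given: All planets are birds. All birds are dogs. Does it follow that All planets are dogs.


Premise 1: All planets are birds.
Premise 2: All birds are dogs.
Conclusion: All planets are dogs.
Barbara syllogism (AAA-1): All A are B, All B are C → All A are C.
Middle term (birds) distributed in premise 2.

Valid


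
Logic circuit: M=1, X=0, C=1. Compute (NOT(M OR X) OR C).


M OR X = 1
NOT(1) = 0
0 OR 1 = 1

1


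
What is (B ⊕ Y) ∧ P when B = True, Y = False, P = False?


B = True, Y = False, P = False
Step 1: B ⊕ Y = True XOR False = True
Step 2: True ∧ P = True AND False = False
XOR true when exactly one of B,Y is true; then AND with P.

False


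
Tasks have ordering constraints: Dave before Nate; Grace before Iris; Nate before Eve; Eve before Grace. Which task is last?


Constraints: Dave before Nate; Grace before Iris; Nate before Eve; Eve before Grace
The last task can have nothing scheduled after it, so it must never appear on the left of a 'before'.
Tasks appearing before some other task: Dave, Grace, Nate, Eve.
The only task not in that list is Iris → it is last.

Iris


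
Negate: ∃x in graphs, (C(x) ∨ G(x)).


Original: ∃x (C(x) ∨ G(x))
Rule: ¬∀→∃, ¬∃→∀, negate predicate.
Negation: ∀x (¬C(x) ∧ ¬G(x))

∀x (¬C(x) ∧ ¬G(x))


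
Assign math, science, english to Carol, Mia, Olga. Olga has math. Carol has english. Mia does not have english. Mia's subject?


From clues:
  Olga → math
  Carol → english
By elimination, Mia gets the remaining.

science


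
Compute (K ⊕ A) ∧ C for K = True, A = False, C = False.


K = True, A = False, C = False
Step 1: K ⊕ A = True XOR False = True
Step 2: True ∧ C = True AND False = False
XOR true when exactly one of K,A is true; then AND with C.

False


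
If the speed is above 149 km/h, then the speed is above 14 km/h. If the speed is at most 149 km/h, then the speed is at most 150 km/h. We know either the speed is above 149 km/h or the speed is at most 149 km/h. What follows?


Constructive dilemma: (P → Q) ∧ (R → S), P ∨ R ⊢ Q ∨ S
Premise 1: the speed is above 149 km/h → the speed is above 14 km/h
Premise 2: the speed is at most 149 km/h → the speed is at most 150 km/h
Premise 3: the speed is above 149 km/h ∨ the speed is at most 149 km/h
Case 1: Assuming the speed is above 149 km/h, then by Premise 1, the speed is above 14 km/h.
Case 2: Assuming the speed is at most 149 km/h, then by Premise 2, the speed is at most 150 km/h.
Since one of the speed is above 149 km/h or the speed is at most 149 km/h must hold, we get the speed is above 14 km/h or the speed is at most 150 km/h.

The speed is above 14 km/h or the speed is at most 150 km/h.


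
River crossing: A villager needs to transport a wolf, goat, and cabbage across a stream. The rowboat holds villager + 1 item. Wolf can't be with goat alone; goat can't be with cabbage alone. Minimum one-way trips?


1. villager+goat → 2. villager ← 3. villager+wolf → 4. villager+goat ← 5. villager+cabbage → 6. villager ← 7. villager+goat →
Minimum trips = 7

7


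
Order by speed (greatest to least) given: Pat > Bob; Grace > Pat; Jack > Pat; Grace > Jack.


Constraints: Pat > Bob; Grace > Pat; Jack > Pat; Grace > Jack
Method: at each step, the next-highest is the one remaining person who never appears on the smaller side of a constraint between remaining people.
  Step 1: remaining {Bob, Grace, Pat, Jack}; on the smaller side: {Bob, Pat, Jack} → Grace is next (Grace > Pat; Grace > Jack).
  Step 2: remaining {Bob, Pat, Jack}; on the smaller side: {Bob, Pat} → Jack is next (Jack > Pat).
  Step 3: remaining {Bob, Pat}; on the smaller side: {Bob} → Pat is next (Pat > Bob).
  Step 4: only Bob remains → lowest.
Final ranking (highest to lowest):

Grace > Jack > Pat > Bob


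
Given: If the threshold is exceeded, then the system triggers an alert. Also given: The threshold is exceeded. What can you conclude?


Modus ponens: P → Q, P ⊢ Q
P: the threshold is exceeded
Q: the system triggers an alert
We have P → Q and P is true.
By modus ponens, Q must be true.

The system triggers an alert


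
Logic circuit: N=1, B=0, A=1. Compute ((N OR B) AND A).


N OR B = 1|0 = 1
1 AND 1 = 1

1


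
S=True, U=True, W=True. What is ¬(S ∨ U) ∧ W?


S = True, U = True, W = True
Expression: ¬(S ∨ U) ∧ W
Step 1: S ∨ U = True OR True = True
Step 2: ¬(S ∨ U) = NOT True = False
Step 3: (False) ∧ W = False AND True = False

False


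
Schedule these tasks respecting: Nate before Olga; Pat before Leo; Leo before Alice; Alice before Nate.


Constraints: Nate before Olga; Pat before Leo; Leo before Alice; Alice before Nate
Method: repeatedly schedule the remaining task that has no remaining task required before it.
  Step 1: remaining {Pat, Olga, Nate, Alice, Leo}; every task except Pat still has a predecessor pending → schedule Pat.
  Step 2: remaining {Olga, Nate, Alice, Leo}; every task except Leo still has a predecessor pending → schedule Leo.
  Step 3: remaining {Olga, Nate, Alice}; every task except Alice still has a predecessor pending → schedule Alice.
  Step 4: remaining {Olga, Nate}; every task except Nate still has a predecessor pending → schedule Nate.
  Step 5: only Olga remains → schedule Olga.
Resulting order:

Pat → Leo → Alice → Nate → Olga


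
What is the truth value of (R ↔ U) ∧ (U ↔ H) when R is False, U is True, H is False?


R = False, U = True, H = False
Step 1: R ↔ U is true when R and U have the same value. Result: False
Step 2: U ↔ H is true when U and H have the same value. Result: False
Step 3: False ∧ False = False

False


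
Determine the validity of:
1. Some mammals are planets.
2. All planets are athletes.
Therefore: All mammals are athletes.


Premise 1: Some mammals are planets.
Premise 2: All planets are athletes.
Conclusion: All mammals are athletes.
Fallacy: illicit minor. The minor term (mammals) is distributed in the conclusion ('All mammals ...') but undistributed in its premise ('Some mammals are planets' doesn't cover all mammals).
Only 'Some mammals are athletes' follows, not 'All'.

Invalid


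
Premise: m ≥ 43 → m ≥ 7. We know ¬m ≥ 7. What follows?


Modus tollens: P → Q, ¬Q ⊢ ¬P
P: m ≥ 43
Q: m ≥ 7
We have P → Q and Q is false.
By modus tollens, P must be false.

It is not the case that m ≥ 43


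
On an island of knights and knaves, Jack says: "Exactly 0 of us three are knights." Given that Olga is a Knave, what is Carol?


Jack claims exactly 0 knights among Jack, Olga, Carol.
Given: Olga is a Knave.

Case 1: Jack is a Knight (tells truth)
  Then exactly 0 of the three are knights.
  Counting Jack, Olga: 1 knight(s) so far. Need -1 more → impossible.
Case 2: Jack is a Knave (lies)
  Then the count is NOT 0.
  If Carol = Knave, count = 0 = 0 → claim would be true, contradicts lie.
  If Carol = Knight, count = 1 ≠ 0 → lie confirmed ✓

Carol is a Knight.

Knight


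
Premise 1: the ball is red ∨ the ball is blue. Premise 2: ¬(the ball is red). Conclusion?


Disjunctive syllogism: P ∨ Q, ¬P ⊢ Q
Disjunction: the ball is red ∨ the ball is blue
We know it is not the case that the ball is red.
By disjunctive syllogism, the other disjunct must be true.

The ball is blue


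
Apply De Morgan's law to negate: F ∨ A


De Morgan's law: ¬(P ∨ Q) ≡ ¬P ∧ ¬Q
¬(F ∨ A) = ¬F ∧ ¬A

¬F ∧ ¬A


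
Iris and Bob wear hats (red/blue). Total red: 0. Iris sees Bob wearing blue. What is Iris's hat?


Total red = 0, Bob = blue
Red accounted for: 0
Remaining for Iris: 0
Iris's hat is blue.

blue


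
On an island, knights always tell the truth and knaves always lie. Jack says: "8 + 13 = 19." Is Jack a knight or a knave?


Statement: "8 + 13 = 19."
Actual: 8 + 13 = 21
Claimed: 19
Statement is FALSE → Jack lies → Knave

Knave


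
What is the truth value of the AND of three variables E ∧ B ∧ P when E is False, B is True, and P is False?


E = False, B = True, P = False
Step 1: E ∧ B = False AND True = False
Step 2: (False) ∧ P = (False) AND False = False
AND is true only when ALL operands are true.

False


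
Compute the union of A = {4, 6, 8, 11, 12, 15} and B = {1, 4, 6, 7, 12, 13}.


A = {4, 6, 8, 11, 12, 15}
B = {1, 4, 6, 7, 12, 13}
Operation: union
All elements combined: 1, 4, 6, 7, 8, 11, 12, 13, 15

{1, 4, 6, 7, 8, 11, 12, 13, 15}


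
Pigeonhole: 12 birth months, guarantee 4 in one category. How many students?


Pigeonhole: to guarantee k in one of n categories, need (k-1)×n + 1.
k = 4, n = 12
Minimum = (4-1) × 12 + 1 = 3 × 12 + 1

37


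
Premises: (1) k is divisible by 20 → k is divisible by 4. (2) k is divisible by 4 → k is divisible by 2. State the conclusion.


Hypothetical syllogism: P → Q, Q → R ⊢ P → R
Premise 1: k is divisible by 20 → k is divisible by 4
Premise 2: k is divisible by 4 → k is divisible by 2
Chain the implications: the middle term (k is divisible by 4) links the two.
Conclusion: If k is divisible by 20, then k is divisible by 2.

If k is divisible by 20, then k is divisible by 2.


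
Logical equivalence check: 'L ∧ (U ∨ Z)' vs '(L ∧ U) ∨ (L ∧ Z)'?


Expression 1: L ∧ (U ∨ Z)
Expression 2: (L ∧ U) ∨ (L ∧ Z)
Truth table (L U Z | Expr1 Expr2):
  T T T |   T     T
  T T F |   T     T
  T F T |   T     T
  T F F |   F     F
  F T T |   F     F
  F T F |   F     F
  F F T |   F     F
  F F F |   F     F
All 8 rows agree, so the expressions are logically equivalent.

Yes


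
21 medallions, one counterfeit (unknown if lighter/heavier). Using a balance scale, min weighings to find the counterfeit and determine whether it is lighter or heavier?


Let n = 21. 42 possibilities (n medallions × lighter/heavier); each weighing has 3 outcomes.
Bound for k weighings: say the first weighing puts j medallions on each pan. If it tips, the 2j weighed medallions remain suspects (each with a known direction) and k-1 weighings give 3^(k-1) outcomes; 3^(k-1) is odd, so 2j ≤ 3^(k-1) - 1. If it balances, the n - 2j unweighed medallions remain with direction unknown: 2(n - 2j) ≤ 3^(k-1) - 1 by the same parity argument. Adding, n ≤ (3^(k-1) - 1) + (3^(k-1) - 1)/2 = (3^k - 3)/2, and the classical three-group strategy achieves this (3 medallions in 2 weighings, 12 in 3, 39 in 4, 120 in 5).
So we need the smallest k with (3^k - 3)/2 ≥ 21.
k = 3: (3^3 - 3)/2 = 12 < 21 ✗
k = 4: (3^4 - 3)/2 = 39 ≥ 21 ✓

4
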